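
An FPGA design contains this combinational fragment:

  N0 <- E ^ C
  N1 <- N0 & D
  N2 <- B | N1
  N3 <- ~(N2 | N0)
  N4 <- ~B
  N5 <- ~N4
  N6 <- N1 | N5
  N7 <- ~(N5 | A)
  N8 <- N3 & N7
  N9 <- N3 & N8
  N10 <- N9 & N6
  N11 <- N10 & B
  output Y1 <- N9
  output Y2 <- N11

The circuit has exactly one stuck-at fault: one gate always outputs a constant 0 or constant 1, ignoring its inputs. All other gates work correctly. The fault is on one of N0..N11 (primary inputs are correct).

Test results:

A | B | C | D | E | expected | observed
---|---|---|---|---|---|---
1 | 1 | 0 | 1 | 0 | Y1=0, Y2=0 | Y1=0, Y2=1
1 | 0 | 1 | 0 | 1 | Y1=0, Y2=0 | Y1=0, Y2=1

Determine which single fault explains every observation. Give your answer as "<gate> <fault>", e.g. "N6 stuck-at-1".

N11 stuck-at-1

Fault-free values for test 1 (A=1, B=1, C=0, D=1, E=0): N0=0, N1=0, N2=1, N3=0, N4=0, N5=1, N6=1, N7=0, N8=0, N9=0, N10=0, N11=0, giving Y1=0, Y2=0. Observed Y1=0, Y2=1.
Test 1: faults giving observed Y1=0, Y2=1 are {N10 stuck-at-1, N11 stuck-at-1}.
Test 2 (A=1, B=0, C=1, D=0, E=1): fault-free N0=0, N1=0, N2=0, N3=1, N4=1, N5=0, N6=0, N7=0, N8=0, N9=0, N10=0, N11=0 → Y1=0, Y2=0; observed Y1=0, Y2=1. Eliminates N10 stuck-at-1.
Only N11 stuck-at-1 is consistent with every test.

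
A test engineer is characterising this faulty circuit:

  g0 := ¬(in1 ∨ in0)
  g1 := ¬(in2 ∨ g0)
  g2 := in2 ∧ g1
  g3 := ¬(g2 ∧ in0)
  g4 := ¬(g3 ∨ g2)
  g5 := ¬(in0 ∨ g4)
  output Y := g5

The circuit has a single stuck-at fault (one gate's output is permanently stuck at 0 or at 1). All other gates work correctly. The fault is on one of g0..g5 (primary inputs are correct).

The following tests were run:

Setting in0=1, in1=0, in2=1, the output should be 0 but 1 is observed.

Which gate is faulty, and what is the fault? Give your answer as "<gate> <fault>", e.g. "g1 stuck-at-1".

Fault-free values for test 1 (in0=1, in1=0, in2=1): g0=0, g1=0, g2=0, g3=1, g4=0, g5=0, giving Y=0. Observed 1.
Test 1: faults giving observed 1 are {g5 stuck-at-1}.
Only g5 stuck-at-1 is consistent with every test.

g5 stuck-at-1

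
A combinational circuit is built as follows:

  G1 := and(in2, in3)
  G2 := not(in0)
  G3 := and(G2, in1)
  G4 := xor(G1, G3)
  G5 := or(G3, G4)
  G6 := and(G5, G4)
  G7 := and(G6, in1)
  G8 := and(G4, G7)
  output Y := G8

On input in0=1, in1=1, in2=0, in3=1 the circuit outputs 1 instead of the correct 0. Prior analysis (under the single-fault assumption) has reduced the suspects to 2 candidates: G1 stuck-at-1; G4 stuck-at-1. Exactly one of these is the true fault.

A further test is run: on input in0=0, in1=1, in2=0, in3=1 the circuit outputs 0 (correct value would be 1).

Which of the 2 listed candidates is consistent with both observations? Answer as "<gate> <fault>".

G1 stuck-at-1

Evaluate each candidate on input in0=0, in1=1, in2=0, in3=1:
  G1 stuck-at-1: G1=1 [stuck-at-1], G2=1, G3=1, G4=0, G5=1, G6=0, G7=0, G8=0 → 0 — matches
  G4 stuck-at-1: G1=0, G2=1, G3=1, G4=1 [stuck-at-1], G5=1, G6=1, G7=1, G8=1 → 1 — eliminated
Only G1 stuck-at-1 reproduces the observed 0.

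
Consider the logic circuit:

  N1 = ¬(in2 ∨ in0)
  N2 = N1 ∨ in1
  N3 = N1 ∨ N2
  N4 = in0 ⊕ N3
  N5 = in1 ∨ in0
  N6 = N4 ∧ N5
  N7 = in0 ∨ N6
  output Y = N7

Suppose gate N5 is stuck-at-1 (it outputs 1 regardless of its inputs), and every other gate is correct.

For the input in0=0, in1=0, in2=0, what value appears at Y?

1

Propagate with N5 forced: N1=1, N2=1, N3=1, N4=1, N5=1 [stuck-at-1], N6=1, N7=1.
So Y = 1. (Without the fault it would be 0.)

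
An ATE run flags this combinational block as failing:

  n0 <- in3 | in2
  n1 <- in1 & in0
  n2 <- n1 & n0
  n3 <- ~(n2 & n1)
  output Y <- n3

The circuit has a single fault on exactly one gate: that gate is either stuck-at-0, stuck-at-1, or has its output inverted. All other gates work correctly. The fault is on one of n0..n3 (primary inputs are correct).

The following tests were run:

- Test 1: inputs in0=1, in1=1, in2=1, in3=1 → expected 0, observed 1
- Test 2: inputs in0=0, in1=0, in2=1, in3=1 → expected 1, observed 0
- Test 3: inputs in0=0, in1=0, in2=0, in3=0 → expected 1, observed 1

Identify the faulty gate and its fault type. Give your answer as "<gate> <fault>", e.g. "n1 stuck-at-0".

n1 inverted output

Fault-free values for test 1 (in0=1, in1=1, in2=1, in3=1): n0=1, n1=1, n2=1, n3=0, giving Y=0. Observed 1.
Test 1: faults giving observed 1 are {n0 stuck-at-0, n0 inverted output, n1 stuck-at-0, n1 inverted output, n2 stuck-at-0, n2 inverted output, n3 stuck-at-1, n3 inverted output}.
Test 2 (in0=0, in1=0, in2=1, in3=1): fault-free n0=1, n1=0, n2=0, n3=1 → 1; observed 0. Eliminates n0 stuck-at-0, n0 inverted output, n1 stuck-at-0, n2 stuck-at-0, n2 inverted output, n3 stuck-at-1.
Test 3 (in0=0, in1=0, in2=0, in3=0): fault-free n0=0, n1=0, n2=0, n3=1 → 1; observed 1. Eliminates n3 inverted output.
Only n1 inverted output is consistent with every test.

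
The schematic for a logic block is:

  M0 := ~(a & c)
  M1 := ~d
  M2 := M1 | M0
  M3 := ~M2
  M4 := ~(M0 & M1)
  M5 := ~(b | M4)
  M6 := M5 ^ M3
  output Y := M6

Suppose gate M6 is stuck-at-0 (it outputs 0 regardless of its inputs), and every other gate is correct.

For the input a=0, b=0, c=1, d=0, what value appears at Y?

Propagate with M6 forced: M0=1, M1=1, M2=1, M3=0, M4=0, M5=1, M6=0 [stuck-at-0].
So Y = 0. (Without the fault it would be 1.)

0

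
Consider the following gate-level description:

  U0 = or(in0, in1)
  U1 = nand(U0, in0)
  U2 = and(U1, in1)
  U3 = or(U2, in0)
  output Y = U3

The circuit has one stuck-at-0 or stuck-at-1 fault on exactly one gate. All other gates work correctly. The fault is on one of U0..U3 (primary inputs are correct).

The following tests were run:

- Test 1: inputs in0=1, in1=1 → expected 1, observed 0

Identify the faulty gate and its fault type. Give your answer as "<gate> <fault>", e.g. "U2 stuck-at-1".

Fault-free values for test 1 (in0=1, in1=1): U0=1, U1=0, U2=0, U3=1, giving Y=1. Observed 0.
Test 1: faults giving observed 0 are {U3 stuck-at-0}.
Only U3 stuck-at-0 is consistent with every test.

U3 stuck-at-0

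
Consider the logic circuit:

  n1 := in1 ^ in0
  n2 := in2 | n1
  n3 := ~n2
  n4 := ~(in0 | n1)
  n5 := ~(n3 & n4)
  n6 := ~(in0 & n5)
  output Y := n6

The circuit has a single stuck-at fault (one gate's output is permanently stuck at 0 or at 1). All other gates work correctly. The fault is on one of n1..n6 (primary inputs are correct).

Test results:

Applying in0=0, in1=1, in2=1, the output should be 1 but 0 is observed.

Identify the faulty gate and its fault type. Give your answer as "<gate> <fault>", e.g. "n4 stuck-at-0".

Fault-free values for test 1 (in0=0, in1=1, in2=1): n1=1, n2=1, n3=0, n4=0, n5=1, n6=1, giving Y=1. Observed 0.
Test 1: faults giving observed 0 are {n6 stuck-at-0}.
Only n6 stuck-at-0 is consistent with every test.

n6 stuck-at-0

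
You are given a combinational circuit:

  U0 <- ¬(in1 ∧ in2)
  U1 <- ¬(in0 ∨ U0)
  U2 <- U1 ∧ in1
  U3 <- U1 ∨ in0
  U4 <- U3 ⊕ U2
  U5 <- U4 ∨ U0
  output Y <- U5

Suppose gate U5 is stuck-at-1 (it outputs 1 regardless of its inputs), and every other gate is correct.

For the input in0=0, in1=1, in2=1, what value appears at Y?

1

Propagate with U5 forced: U0=0, U1=1, U2=1, U3=1, U4=0, U5=1 [stuck-at-1].
So Y = 1. (Without the fault it would be 0.)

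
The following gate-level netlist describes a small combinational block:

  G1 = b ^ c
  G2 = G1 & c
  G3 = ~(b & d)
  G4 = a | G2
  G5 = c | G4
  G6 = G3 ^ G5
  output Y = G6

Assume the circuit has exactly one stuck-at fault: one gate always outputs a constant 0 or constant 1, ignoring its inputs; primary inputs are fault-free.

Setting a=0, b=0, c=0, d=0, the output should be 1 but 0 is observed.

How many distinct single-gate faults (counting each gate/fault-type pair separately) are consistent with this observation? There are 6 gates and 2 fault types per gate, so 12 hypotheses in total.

Fault-free: G1=0, G2=0, G3=1, G4=0, G5=0, G6=1 → 1. Observed 0.
  G1 stuck-at-0: output 1 ✗
  G1 stuck-at-1: output 1 ✗
  G2 stuck-at-0: output 1 ✗
  G2 stuck-at-1: output 0 ✓
  G3 stuck-at-0: output 0 ✓
  G3 stuck-at-1: output 1 ✗
  G4 stuck-at-0: output 1 ✗
  G4 stuck-at-1: output 0 ✓
  G5 stuck-at-0: output 1 ✗
  G5 stuck-at-1: output 0 ✓
  G6 stuck-at-0: output 0 ✓
  G6 stuck-at-1: output 1 ✗
Consistent faults: {G2 stuck-at-1, G3 stuck-at-0, G4 stuck-at-1, G5 stuck-at-1, G6 stuck-at-0} — 5 in all.

5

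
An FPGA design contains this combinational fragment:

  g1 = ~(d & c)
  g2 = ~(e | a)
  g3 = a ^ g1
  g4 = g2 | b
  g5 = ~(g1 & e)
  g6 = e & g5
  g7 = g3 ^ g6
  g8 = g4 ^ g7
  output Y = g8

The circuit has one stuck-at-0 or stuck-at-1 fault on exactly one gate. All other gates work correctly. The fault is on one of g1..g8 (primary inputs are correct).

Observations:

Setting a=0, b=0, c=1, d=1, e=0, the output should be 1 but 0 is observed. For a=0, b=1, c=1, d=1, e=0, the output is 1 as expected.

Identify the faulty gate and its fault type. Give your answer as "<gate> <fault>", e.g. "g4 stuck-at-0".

g2 stuck-at-0

Fault-free values for test 1 (a=0, b=0, c=1, d=1, e=0): g1=0, g2=1, g3=0, g4=1, g5=1, g6=0, g7=0, g8=1, giving Y=1. Observed 0.
Test 1: faults giving observed 0 are {g1 stuck-at-1, g2 stuck-at-0, g3 stuck-at-1, g4 stuck-at-0, g6 stuck-at-1, g7 stuck-at-1, g8 stuck-at-0}.
Test 2 (a=0, b=1, c=1, d=1, e=0): fault-free g1=0, g2=1, g3=0, g4=1, g5=1, g6=0, g7=0, g8=1 → 1; observed 1. Eliminates g1 stuck-at-1, g3 stuck-at-1, g4 stuck-at-0, g6 stuck-at-1, g7 stuck-at-1, g8 stuck-at-0.
Only g2 stuck-at-0 is consistent with every test.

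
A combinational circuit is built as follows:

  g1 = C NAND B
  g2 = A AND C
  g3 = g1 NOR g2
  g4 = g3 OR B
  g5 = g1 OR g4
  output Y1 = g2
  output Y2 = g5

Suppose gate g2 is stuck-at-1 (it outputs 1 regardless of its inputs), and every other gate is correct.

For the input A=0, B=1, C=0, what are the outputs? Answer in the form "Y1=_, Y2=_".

Propagate with g2 forced: g1=1, g2=1 [stuck-at-1], g3=0, g4=1, g5=1.
So the outputs are Y1=1, Y2=1. (Without the fault they would be Y1=0, Y2=1.)

Y1=1, Y2=1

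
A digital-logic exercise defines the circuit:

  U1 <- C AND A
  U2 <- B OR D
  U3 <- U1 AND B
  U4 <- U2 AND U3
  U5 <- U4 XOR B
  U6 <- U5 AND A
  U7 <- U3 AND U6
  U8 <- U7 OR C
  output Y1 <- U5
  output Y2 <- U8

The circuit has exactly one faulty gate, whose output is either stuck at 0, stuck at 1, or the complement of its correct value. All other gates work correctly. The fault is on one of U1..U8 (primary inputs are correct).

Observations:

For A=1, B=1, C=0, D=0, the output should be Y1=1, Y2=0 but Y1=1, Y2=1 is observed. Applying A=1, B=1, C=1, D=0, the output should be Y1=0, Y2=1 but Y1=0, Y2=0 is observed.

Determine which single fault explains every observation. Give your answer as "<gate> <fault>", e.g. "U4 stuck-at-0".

U8 inverted output

Fault-free values for test 1 (A=1, B=1, C=0, D=0): U1=0, U2=1, U3=0, U4=0, U5=1, U6=1, U7=0, U8=0, giving Y1=1, Y2=0. Observed Y1=1, Y2=1.
Test 1: faults giving observed Y1=1, Y2=1 are {U7 stuck-at-1, U7 inverted output, U8 stuck-at-1, U8 inverted output}.
Test 2 (A=1, B=1, C=1, D=0): fault-free U1=1, U2=1, U3=1, U4=1, U5=0, U6=0, U7=0, U8=1 → Y1=0, Y2=1; observed Y1=0, Y2=0. Eliminates U7 stuck-at-1, U7 inverted output, U8 stuck-at-1.
Only U8 inverted output is consistent with every test.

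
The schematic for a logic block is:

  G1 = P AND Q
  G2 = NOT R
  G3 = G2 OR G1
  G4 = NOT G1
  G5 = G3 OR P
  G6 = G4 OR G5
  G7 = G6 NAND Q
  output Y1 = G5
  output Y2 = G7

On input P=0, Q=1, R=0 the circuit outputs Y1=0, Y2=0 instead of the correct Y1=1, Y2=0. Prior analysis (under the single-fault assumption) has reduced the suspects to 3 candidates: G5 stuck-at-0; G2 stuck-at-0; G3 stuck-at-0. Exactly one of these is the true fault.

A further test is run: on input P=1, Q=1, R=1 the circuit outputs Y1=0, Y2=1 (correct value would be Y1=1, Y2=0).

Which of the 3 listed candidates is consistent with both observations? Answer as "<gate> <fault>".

G5 stuck-at-0

Evaluate each candidate on input P=1, Q=1, R=1:
  G5 stuck-at-0: G1=1, G2=0, G3=1, G4=0, G5=0 [stuck-at-0], G6=0, G7=1 → Y1=0, Y2=1 — matches
  G2 stuck-at-0: G1=1, G2=0 [stuck-at-0], G3=1, G4=0, G5=1, G6=1, G7=0 → Y1=1, Y2=0 — eliminated
  G3 stuck-at-0: G1=1, G2=0, G3=0 [stuck-at-0], G4=0, G5=1, G6=1, G7=0 → Y1=1, Y2=0 — eliminated
Only G5 stuck-at-0 reproduces the observed Y1=0, Y2=1.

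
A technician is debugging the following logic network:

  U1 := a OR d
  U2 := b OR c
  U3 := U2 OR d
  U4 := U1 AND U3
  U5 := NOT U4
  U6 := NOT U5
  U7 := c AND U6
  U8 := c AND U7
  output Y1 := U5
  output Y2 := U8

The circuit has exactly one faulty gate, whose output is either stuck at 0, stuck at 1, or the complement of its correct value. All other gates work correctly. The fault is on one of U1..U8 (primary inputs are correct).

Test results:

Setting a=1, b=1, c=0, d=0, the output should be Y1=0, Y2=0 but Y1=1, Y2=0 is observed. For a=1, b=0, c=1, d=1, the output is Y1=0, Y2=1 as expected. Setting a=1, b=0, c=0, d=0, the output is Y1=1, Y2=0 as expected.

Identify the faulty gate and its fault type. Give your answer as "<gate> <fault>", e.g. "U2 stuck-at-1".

Fault-free values for test 1 (a=1, b=1, c=0, d=0): U1=1, U2=1, U3=1, U4=1, U5=0, U6=1, U7=0, U8=0, giving Y1=0, Y2=0. Observed Y1=1, Y2=0.
Test 1: faults giving observed Y1=1, Y2=0 are {U1 stuck-at-0, U1 inverted output, U2 stuck-at-0, U2 inverted output, U3 stuck-at-0, U3 inverted output, U4 stuck-at-0, U4 inverted output, U5 stuck-at-1, U5 inverted output}.
Test 2 (a=1, b=0, c=1, d=1): fault-free U1=1, U2=1, U3=1, U4=1, U5=0, U6=1, U7=1, U8=1 → Y1=0, Y2=1; observed Y1=0, Y2=1. Eliminates U1 stuck-at-0, U1 inverted output, U3 stuck-at-0, U3 inverted output, U4 stuck-at-0, U4 inverted output, U5 stuck-at-1, U5 inverted output.
Test 3 (a=1, b=0, c=0, d=0): fault-free U1=1, U2=0, U3=0, U4=0, U5=1, U6=0, U7=0, U8=0 → Y1=1, Y2=0; observed Y1=1, Y2=0. Eliminates U2 inverted output.
Only U2 stuck-at-0 is consistent with every test.

U2 stuck-at-0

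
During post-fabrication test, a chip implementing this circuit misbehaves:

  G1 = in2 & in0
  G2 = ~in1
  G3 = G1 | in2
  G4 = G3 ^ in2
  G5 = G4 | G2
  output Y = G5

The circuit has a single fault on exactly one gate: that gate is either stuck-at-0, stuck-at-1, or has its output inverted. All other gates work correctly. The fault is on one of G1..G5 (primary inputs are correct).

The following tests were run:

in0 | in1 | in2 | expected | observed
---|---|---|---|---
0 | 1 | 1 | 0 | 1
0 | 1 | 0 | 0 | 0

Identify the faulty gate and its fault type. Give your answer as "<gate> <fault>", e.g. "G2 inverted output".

G3 stuck-at-0

Fault-free values for test 1 (in0=0, in1=1, in2=1): G1=0, G2=0, G3=1, G4=0, G5=0, giving Y=0. Observed 1.
Test 1: faults giving observed 1 are {G2 stuck-at-1, G2 inverted output, G3 stuck-at-0, G3 inverted output, G4 stuck-at-1, G4 inverted output, G5 stuck-at-1, G5 inverted output}.
Test 2 (in0=0, in1=1, in2=0): fault-free G1=0, G2=0, G3=0, G4=0, G5=0 → 0; observed 0. Eliminates G2 stuck-at-1, G2 inverted output, G3 inverted output, G4 stuck-at-1, G4 inverted output, G5 stuck-at-1, G5 inverted output.
Only G3 stuck-at-0 is consistent with every test.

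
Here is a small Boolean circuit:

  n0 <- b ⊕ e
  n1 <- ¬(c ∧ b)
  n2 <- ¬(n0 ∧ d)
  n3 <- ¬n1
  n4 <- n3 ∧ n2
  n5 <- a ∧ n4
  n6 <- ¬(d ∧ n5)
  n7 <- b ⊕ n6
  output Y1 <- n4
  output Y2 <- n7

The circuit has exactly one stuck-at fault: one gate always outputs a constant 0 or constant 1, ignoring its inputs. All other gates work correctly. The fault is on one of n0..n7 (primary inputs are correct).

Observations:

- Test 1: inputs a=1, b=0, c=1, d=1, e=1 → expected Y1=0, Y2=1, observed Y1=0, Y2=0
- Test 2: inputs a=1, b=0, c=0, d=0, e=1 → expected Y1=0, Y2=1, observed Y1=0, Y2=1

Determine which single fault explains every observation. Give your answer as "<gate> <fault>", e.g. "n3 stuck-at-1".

Fault-free values for test 1 (a=1, b=0, c=1, d=1, e=1): n0=1, n1=1, n2=0, n3=0, n4=0, n5=0, n6=1, n7=1, giving Y1=0, Y2=1. Observed Y1=0, Y2=0.
Test 1: faults giving observed Y1=0, Y2=0 are {n5 stuck-at-1, n6 stuck-at-0, n7 stuck-at-0}.
Test 2 (a=1, b=0, c=0, d=0, e=1): fault-free n0=1, n1=1, n2=1, n3=0, n4=0, n5=0, n6=1, n7=1 → Y1=0, Y2=1; observed Y1=0, Y2=1. Eliminates n6 stuck-at-0, n7 stuck-at-0.
Only n5 stuck-at-1 is consistent with every test.

n5 stuck-at-1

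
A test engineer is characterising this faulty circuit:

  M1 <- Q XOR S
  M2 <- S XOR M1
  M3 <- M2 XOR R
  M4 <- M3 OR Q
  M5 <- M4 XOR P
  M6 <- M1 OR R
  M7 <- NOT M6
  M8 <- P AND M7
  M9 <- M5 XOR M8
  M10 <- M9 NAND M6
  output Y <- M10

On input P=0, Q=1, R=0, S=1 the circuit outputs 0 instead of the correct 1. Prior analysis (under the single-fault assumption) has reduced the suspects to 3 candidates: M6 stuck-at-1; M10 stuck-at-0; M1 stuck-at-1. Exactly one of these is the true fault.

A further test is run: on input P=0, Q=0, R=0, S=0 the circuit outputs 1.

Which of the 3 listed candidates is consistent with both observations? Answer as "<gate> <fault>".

M6 stuck-at-1

Evaluate each candidate on input P=0, Q=0, R=0, S=0:
  M6 stuck-at-1: M1=0, M2=0, M3=0, M4=0, M5=0, M6=1 [stuck-at-1], M7=0, M8=0, M9=0, M10=1 → 1 — matches
  M10 stuck-at-0: M1=0, M2=0, M3=0, M4=0, M5=0, M6=0, M7=1, M8=0, M9=0, M10=0 [stuck-at-0] → 0 — eliminated
  M1 stuck-at-1: M1=1 [stuck-at-1], M2=1, M3=1, M4=1, M5=1, M6=1, M7=0, M8=0, M9=1, M10=0 → 0 — eliminated
Only M6 stuck-at-1 reproduces the observed 1.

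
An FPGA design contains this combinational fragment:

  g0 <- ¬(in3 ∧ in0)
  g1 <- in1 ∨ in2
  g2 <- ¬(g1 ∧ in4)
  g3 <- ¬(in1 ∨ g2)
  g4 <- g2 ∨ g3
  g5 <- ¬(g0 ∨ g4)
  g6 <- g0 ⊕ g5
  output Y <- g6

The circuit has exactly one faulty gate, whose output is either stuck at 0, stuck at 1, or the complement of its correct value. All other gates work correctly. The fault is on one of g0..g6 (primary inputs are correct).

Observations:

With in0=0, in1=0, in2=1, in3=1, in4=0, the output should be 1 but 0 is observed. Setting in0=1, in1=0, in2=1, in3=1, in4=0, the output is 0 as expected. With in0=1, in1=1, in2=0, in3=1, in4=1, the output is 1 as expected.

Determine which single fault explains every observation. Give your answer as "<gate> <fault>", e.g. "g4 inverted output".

g0 stuck-at-0

Fault-free values for test 1 (in0=0, in1=0, in2=1, in3=1, in4=0): g0=1, g1=1, g2=1, g3=0, g4=1, g5=0, g6=1, giving Y=1. Observed 0.
Test 1: faults giving observed 0 are {g0 stuck-at-0, g0 inverted output, g5 stuck-at-1, g5 inverted output, g6 stuck-at-0, g6 inverted output}.
Test 2 (in0=1, in1=0, in2=1, in3=1, in4=0): fault-free g0=0, g1=1, g2=1, g3=0, g4=1, g5=0, g6=0 → 0; observed 0. Eliminates g0 inverted output, g5 stuck-at-1, g5 inverted output, g6 inverted output.
Test 3 (in0=1, in1=1, in2=0, in3=1, in4=1): fault-free g0=0, g1=1, g2=0, g3=0, g4=0, g5=1, g6=1 → 1; observed 1. Eliminates g6 stuck-at-0.
Only g0 stuck-at-0 is consistent with every test.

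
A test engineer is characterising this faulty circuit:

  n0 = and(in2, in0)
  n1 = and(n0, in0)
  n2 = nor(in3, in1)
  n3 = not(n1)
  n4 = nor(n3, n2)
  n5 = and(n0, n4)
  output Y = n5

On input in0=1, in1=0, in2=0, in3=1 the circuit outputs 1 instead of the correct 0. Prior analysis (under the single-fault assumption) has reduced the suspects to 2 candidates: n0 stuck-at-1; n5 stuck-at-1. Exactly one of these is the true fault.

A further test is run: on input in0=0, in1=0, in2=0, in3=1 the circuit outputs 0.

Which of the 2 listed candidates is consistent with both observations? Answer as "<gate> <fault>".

Evaluate each candidate on input in0=0, in1=0, in2=0, in3=1:
  n0 stuck-at-1: n0=1 [stuck-at-1], n1=0, n2=0, n3=1, n4=0, n5=0 → 0 — matches
  n5 stuck-at-1: n0=0, n1=0, n2=0, n3=1, n4=0, n5=1 [stuck-at-1] → 1 — eliminated
Only n0 stuck-at-1 reproduces the observed 0.

n0 stuck-at-1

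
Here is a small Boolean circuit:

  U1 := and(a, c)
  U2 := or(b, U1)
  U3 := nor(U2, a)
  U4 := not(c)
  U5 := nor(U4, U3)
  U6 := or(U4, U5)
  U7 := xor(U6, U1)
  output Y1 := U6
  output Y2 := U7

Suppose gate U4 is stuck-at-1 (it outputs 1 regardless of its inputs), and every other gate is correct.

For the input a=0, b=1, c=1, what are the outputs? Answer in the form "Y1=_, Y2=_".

Propagate with U4 forced: U1=0, U2=1, U3=0, U4=1 [stuck-at-1], U5=0, U6=1, U7=1.
So the outputs are Y1=1, Y2=1. (Same as the fault-free value — the fault is masked on this input.)

Y1=1, Y2=1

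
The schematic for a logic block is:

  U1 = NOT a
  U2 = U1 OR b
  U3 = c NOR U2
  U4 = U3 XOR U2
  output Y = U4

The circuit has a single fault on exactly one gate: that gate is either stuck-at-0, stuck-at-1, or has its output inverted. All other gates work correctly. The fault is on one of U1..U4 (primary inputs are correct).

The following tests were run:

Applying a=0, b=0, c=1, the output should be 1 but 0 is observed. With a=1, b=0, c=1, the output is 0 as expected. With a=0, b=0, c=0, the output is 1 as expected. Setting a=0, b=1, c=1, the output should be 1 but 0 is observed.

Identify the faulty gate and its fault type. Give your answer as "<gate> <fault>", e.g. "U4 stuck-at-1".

U2 stuck-at-0

Fault-free values for test 1 (a=0, b=0, c=1): U1=1, U2=1, U3=0, U4=1, giving Y=1. Observed 0.
Test 1: faults giving observed 0 are {U1 stuck-at-0, U1 inverted output, U2 stuck-at-0, U2 inverted output, U3 stuck-at-1, U3 inverted output, U4 stuck-at-0, U4 inverted output}.
Test 2 (a=1, b=0, c=1): fault-free U1=0, U2=0, U3=0, U4=0 → 0; observed 0. Eliminates U1 inverted output, U2 inverted output, U3 stuck-at-1, U3 inverted output, U4 inverted output.
Test 3 (a=0, b=0, c=0): fault-free U1=1, U2=1, U3=0, U4=1 → 1; observed 1. Eliminates U4 stuck-at-0.
Test 4 (a=0, b=1, c=1): fault-free U1=1, U2=1, U3=0, U4=1 → 1; observed 0. Eliminates U1 stuck-at-0.
Only U2 stuck-at-0 is consistent with every test.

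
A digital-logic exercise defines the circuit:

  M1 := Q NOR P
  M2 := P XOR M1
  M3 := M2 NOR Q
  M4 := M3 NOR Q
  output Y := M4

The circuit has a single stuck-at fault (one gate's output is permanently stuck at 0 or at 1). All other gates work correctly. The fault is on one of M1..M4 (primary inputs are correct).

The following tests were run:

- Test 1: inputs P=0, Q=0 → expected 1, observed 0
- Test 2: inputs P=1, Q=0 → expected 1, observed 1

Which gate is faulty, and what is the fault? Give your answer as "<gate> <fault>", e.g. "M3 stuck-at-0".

Fault-free values for test 1 (P=0, Q=0): M1=1, M2=1, M3=0, M4=1, giving Y=1. Observed 0.
Test 1: faults giving observed 0 are {M1 stuck-at-0, M2 stuck-at-0, M3 stuck-at-1, M4 stuck-at-0}.
Test 2 (P=1, Q=0): fault-free M1=0, M2=1, M3=0, M4=1 → 1; observed 1. Eliminates M2 stuck-at-0, M3 stuck-at-1, M4 stuck-at-0.
Only M1 stuck-at-0 is consistent with every test.

M1 stuck-at-0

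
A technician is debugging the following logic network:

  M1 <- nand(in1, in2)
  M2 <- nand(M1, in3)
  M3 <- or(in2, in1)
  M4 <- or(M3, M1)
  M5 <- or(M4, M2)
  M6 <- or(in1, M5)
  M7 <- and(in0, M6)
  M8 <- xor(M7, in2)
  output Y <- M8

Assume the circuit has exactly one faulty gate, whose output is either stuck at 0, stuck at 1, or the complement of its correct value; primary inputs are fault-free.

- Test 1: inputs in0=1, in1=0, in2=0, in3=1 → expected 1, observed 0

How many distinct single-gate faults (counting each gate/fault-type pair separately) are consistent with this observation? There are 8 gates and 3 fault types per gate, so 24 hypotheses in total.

Fault-free: M1=1, M2=0, M3=0, M4=1, M5=1, M6=1, M7=1, M8=1 → 1. Observed 0.
  M1: none of the 3 fault types match ✗
  M2: none of the 3 fault types match ✗
  M3: none of the 3 fault types match ✗
  M4: stuck-at-0, inverted output ✓; others ✗
  M5: stuck-at-0, inverted output ✓; others ✗
  M6: stuck-at-0, inverted output ✓; others ✗
  M7: stuck-at-0, inverted output ✓; others ✗
  M8: stuck-at-0, inverted output ✓; others ✗
Consistent faults: {M4 stuck-at-0, M4 inverted output, M5 stuck-at-0, M5 inverted output, M6 stuck-at-0, M6 inverted output, M7 stuck-at-0, M7 inverted output, M8 stuck-at-0, M8 inverted output} — 10 in all.

10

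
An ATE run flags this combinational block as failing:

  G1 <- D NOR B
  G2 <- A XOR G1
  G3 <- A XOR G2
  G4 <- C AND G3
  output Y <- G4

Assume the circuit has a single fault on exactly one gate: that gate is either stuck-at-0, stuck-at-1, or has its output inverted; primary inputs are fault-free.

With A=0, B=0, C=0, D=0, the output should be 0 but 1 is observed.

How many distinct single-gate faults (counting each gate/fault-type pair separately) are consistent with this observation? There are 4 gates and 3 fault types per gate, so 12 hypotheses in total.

2

Fault-free: G1=1, G2=1, G3=1, G4=0 → 0. Observed 1.
  G1 stuck-at-0: output 0 ✗
  G1 stuck-at-1: output 0 ✗
  G1 inverted output: output 0 ✗
  G2 stuck-at-0: output 0 ✗
  G2 stuck-at-1: output 0 ✗
  G2 inverted output: output 0 ✗
  G3 stuck-at-0: output 0 ✗
  G3 stuck-at-1: output 0 ✗
  G3 inverted output: output 0 ✗
  G4 stuck-at-0: output 0 ✗
  G4 stuck-at-1: output 1 ✓
  G4 inverted output: output 1 ✓
Consistent faults: {G4 stuck-at-1, G4 inverted output} — 2 in all.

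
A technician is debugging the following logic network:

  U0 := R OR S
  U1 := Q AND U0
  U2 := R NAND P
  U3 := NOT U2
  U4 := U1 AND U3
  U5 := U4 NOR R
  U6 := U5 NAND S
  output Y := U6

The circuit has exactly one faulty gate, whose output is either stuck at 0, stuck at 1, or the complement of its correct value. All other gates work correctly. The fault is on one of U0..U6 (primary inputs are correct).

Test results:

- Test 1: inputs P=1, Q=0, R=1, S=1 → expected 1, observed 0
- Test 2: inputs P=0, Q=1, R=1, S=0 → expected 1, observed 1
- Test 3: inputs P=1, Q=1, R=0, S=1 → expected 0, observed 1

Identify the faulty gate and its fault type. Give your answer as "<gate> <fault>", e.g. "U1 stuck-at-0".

Fault-free values for test 1 (P=1, Q=0, R=1, S=1): U0=1, U1=0, U2=0, U3=1, U4=0, U5=0, U6=1, giving Y=1. Observed 0.
Test 1: faults giving observed 0 are {U5 stuck-at-1, U5 inverted output, U6 stuck-at-0, U6 inverted output}.
Test 2 (P=0, Q=1, R=1, S=0): fault-free U0=1, U1=1, U2=1, U3=0, U4=0, U5=0, U6=1 → 1; observed 1. Eliminates U6 stuck-at-0, U6 inverted output.
Test 3 (P=1, Q=1, R=0, S=1): fault-free U0=1, U1=1, U2=1, U3=0, U4=0, U5=1, U6=0 → 0; observed 1. Eliminates U5 stuck-at-1.
Only U5 inverted output is consistent with every test.

U5 inverted output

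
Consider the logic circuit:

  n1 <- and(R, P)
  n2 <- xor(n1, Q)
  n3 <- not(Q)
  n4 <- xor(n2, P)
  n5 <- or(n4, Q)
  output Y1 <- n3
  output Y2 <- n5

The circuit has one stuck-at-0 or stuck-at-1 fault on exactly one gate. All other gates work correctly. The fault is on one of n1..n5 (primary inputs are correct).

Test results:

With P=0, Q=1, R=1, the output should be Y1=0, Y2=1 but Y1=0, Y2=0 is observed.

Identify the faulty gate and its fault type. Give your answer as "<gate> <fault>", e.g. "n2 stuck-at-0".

n5 stuck-at-0

Fault-free values for test 1 (P=0, Q=1, R=1): n1=0, n2=1, n3=0, n4=1, n5=1, giving Y1=0, Y2=1. Observed Y1=0, Y2=0.
Test 1: faults giving observed Y1=0, Y2=0 are {n5 stuck-at-0}.
Only n5 stuck-at-0 is consistent with every test.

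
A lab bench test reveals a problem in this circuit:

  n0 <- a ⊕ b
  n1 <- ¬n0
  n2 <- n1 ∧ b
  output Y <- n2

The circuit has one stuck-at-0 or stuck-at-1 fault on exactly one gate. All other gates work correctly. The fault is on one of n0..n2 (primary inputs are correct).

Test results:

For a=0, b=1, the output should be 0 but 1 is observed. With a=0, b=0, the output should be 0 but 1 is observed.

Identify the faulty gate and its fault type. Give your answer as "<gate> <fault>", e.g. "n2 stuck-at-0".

n2 stuck-at-1

Fault-free values for test 1 (a=0, b=1): n0=1, n1=0, n2=0, giving Y=0. Observed 1.
Test 1: faults giving observed 1 are {n0 stuck-at-0, n1 stuck-at-1, n2 stuck-at-1}.
Test 2 (a=0, b=0): fault-free n0=0, n1=1, n2=0 → 0; observed 1. Eliminates n0 stuck-at-0, n1 stuck-at-1.
Only n2 stuck-at-1 is consistent with every test.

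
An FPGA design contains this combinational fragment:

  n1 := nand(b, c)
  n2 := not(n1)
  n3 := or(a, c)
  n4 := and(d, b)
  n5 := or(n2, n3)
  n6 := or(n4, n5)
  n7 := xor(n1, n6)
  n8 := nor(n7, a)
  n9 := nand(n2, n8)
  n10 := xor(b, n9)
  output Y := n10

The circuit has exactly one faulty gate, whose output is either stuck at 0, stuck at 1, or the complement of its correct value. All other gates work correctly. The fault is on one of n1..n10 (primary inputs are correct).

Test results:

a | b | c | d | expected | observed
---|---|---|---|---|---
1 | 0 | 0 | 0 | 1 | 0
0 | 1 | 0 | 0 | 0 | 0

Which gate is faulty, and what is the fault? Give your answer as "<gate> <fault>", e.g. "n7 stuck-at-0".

Fault-free values for test 1 (a=1, b=0, c=0, d=0): n1=1, n2=0, n3=1, n4=0, n5=1, n6=1, n7=0, n8=0, n9=1, n10=1, giving Y=1. Observed 0.
Test 1: faults giving observed 0 are {n9 stuck-at-0, n9 inverted output, n10 stuck-at-0, n10 inverted output}.
Test 2 (a=0, b=1, c=0, d=0): fault-free n1=1, n2=0, n3=0, n4=0, n5=0, n6=0, n7=1, n8=0, n9=1, n10=0 → 0; observed 0. Eliminates n9 stuck-at-0, n9 inverted output, n10 inverted output.
Only n10 stuck-at-0 is consistent with every test.

n10 stuck-at-0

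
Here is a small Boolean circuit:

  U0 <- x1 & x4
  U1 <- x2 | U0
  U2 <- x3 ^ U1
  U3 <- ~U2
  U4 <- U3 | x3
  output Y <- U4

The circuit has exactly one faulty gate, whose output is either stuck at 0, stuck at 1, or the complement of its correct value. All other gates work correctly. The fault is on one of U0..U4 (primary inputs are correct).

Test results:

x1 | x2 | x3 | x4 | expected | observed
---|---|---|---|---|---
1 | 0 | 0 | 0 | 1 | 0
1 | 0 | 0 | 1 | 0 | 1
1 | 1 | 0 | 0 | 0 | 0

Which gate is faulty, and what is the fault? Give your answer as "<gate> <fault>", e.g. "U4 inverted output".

U0 inverted output

Fault-free values for test 1 (x1=1, x2=0, x3=0, x4=0): U0=0, U1=0, U2=0, U3=1, U4=1, giving Y=1. Observed 0.
Test 1: faults giving observed 0 are {U0 stuck-at-1, U0 inverted output, U1 stuck-at-1, U1 inverted output, U2 stuck-at-1, U2 inverted output, U3 stuck-at-0, U3 inverted output, U4 stuck-at-0, U4 inverted output}.
Test 2 (x1=1, x2=0, x3=0, x4=1): fault-free U0=1, U1=1, U2=1, U3=0, U4=0 → 0; observed 1. Eliminates U0 stuck-at-1, U1 stuck-at-1, U2 stuck-at-1, U3 stuck-at-0, U4 stuck-at-0.
Test 3 (x1=1, x2=1, x3=0, x4=0): fault-free U0=0, U1=1, U2=1, U3=0, U4=0 → 0; observed 0. Eliminates U1 inverted output, U2 inverted output, U3 inverted output, U4 inverted output.
Only U0 inverted output is consistent with every test.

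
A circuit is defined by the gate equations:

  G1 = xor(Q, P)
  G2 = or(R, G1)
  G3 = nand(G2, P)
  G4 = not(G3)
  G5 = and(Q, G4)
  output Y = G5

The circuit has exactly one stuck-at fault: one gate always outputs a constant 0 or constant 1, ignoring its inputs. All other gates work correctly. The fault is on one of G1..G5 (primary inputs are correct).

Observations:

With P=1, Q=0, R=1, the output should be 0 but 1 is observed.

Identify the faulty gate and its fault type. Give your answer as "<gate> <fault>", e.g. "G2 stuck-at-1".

Fault-free values for test 1 (P=1, Q=0, R=1): G1=1, G2=1, G3=0, G4=1, G5=0, giving Y=0. Observed 1.
Test 1: faults giving observed 1 are {G5 stuck-at-1}.
Only G5 stuck-at-1 is consistent with every test.

G5 stuck-at-1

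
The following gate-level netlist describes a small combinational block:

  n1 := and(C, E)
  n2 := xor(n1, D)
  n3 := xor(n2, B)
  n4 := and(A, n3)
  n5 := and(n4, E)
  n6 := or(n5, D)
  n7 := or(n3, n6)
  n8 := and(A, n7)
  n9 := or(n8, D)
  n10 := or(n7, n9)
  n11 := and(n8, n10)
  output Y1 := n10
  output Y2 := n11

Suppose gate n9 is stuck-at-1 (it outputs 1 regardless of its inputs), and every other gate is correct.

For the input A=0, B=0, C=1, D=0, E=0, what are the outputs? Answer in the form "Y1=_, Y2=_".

Propagate with n9 forced: n1=0, n2=0, n3=0, n4=0, n5=0, n6=0, n7=0, n8=0, n9=1 [stuck-at-1], n10=1, n11=0.
So the outputs are Y1=1, Y2=0. (Without the fault they would be Y1=0, Y2=0.)

Y1=1, Y2=0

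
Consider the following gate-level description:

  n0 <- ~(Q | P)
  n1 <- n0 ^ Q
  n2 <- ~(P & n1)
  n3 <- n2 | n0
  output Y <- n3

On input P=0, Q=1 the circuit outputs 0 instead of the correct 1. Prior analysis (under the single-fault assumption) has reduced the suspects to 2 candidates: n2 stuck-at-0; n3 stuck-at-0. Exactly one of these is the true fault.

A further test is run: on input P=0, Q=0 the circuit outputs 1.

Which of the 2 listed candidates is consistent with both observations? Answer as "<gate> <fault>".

n2 stuck-at-0

Evaluate each candidate on input P=0, Q=0:
  n2 stuck-at-0: n0=1, n1=1, n2=0 [stuck-at-0], n3=1 → 1 — matches
  n3 stuck-at-0: n0=1, n1=1, n2=1, n3=0 [stuck-at-0] → 0 — eliminated
Only n2 stuck-at-0 reproduces the observed 1.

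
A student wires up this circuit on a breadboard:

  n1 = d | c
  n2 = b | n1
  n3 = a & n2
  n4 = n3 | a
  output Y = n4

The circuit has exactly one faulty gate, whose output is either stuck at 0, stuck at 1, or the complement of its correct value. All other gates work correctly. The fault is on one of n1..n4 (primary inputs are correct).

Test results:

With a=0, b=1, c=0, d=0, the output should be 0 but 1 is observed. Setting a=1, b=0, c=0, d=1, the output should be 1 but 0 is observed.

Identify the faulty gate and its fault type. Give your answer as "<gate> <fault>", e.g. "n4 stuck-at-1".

n4 inverted output

Fault-free values for test 1 (a=0, b=1, c=0, d=0): n1=0, n2=1, n3=0, n4=0, giving Y=0. Observed 1.
Test 1: faults giving observed 1 are {n3 stuck-at-1, n3 inverted output, n4 stuck-at-1, n4 inverted output}.
Test 2 (a=1, b=0, c=0, d=1): fault-free n1=1, n2=1, n3=1, n4=1 → 1; observed 0. Eliminates n3 stuck-at-1, n3 inverted output, n4 stuck-at-1.
Only n4 inverted output is consistent with every test.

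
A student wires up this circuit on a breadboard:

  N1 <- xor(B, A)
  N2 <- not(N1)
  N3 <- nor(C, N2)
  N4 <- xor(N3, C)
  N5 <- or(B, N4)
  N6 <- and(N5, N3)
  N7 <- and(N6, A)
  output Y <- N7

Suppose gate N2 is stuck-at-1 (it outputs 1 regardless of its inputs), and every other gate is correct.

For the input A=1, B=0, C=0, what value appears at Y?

0

Propagate with N2 forced: N1=1, N2=1 [stuck-at-1], N3=0, N4=0, N5=0, N6=0, N7=0.
So Y = 0. (Without the fault it would be 1.)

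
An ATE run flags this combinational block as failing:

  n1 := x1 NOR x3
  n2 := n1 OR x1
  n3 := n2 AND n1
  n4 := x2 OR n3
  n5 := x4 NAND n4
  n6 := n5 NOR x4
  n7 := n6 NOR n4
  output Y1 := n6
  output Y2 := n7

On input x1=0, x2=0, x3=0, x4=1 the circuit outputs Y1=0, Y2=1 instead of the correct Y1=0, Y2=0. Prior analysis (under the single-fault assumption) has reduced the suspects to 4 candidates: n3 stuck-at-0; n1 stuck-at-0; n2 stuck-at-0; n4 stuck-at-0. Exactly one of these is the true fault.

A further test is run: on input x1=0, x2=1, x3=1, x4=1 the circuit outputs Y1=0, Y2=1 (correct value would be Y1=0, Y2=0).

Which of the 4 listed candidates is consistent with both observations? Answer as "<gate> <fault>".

Evaluate each candidate on input x1=0, x2=1, x3=1, x4=1:
  n3 stuck-at-0: n1=0, n2=0, n3=0 [stuck-at-0], n4=1, n5=0, n6=0, n7=0 → Y1=0, Y2=0 — eliminated
  n1 stuck-at-0: n1=0 [stuck-at-0], n2=0, n3=0, n4=1, n5=0, n6=0, n7=0 → Y1=0, Y2=0 — eliminated
  n2 stuck-at-0: n1=0, n2=0 [stuck-at-0], n3=0, n4=1, n5=0, n6=0, n7=0 → Y1=0, Y2=0 — eliminated
  n4 stuck-at-0: n1=0, n2=0, n3=0, n4=0 [stuck-at-0], n5=1, n6=0, n7=1 → Y1=0, Y2=1 — matches
Only n4 stuck-at-0 reproduces the observed Y1=0, Y2=1.

n4 stuck-at-0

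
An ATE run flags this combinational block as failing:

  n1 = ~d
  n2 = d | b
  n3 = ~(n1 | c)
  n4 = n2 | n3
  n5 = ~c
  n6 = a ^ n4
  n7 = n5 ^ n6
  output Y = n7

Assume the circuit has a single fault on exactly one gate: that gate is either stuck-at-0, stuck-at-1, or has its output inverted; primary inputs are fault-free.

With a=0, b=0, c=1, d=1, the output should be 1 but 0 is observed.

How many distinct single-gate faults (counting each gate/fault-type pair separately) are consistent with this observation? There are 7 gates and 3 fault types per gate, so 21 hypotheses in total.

Fault-free: n1=0, n2=1, n3=0, n4=1, n5=0, n6=1, n7=1 → 1. Observed 0.
  n1: none of the 3 fault types match ✗
  n2: stuck-at-0, inverted output ✓; others ✗
  n3: none of the 3 fault types match ✗
  n4: stuck-at-0, inverted output ✓; others ✗
  n5: stuck-at-1, inverted output ✓; others ✗
  n6: stuck-at-0, inverted output ✓; others ✗
  n7: stuck-at-0, inverted output ✓; others ✗
Consistent faults: {n2 stuck-at-0, n2 inverted output, n4 stuck-at-0, n4 inverted output, n5 stuck-at-1, n5 inverted output, n6 stuck-at-0, n6 inverted output, n7 stuck-at-0, n7 inverted output} — 10 in all.

10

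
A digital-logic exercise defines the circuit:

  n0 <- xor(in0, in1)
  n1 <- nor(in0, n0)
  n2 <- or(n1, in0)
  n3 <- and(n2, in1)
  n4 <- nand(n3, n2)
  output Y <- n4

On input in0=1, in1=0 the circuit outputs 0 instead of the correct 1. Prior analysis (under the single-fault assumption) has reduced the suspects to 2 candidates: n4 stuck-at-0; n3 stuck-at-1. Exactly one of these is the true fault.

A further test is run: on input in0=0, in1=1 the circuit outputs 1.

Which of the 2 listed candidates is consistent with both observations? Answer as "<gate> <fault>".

n3 stuck-at-1

Evaluate each candidate on input in0=0, in1=1:
  n4 stuck-at-0: n0=1, n1=0, n2=0, n3=0, n4=0 [stuck-at-0] → 0 — eliminated
  n3 stuck-at-1: n0=1, n1=0, n2=0, n3=1 [stuck-at-1], n4=1 → 1 — matches
Only n3 stuck-at-1 reproduces the observed 1.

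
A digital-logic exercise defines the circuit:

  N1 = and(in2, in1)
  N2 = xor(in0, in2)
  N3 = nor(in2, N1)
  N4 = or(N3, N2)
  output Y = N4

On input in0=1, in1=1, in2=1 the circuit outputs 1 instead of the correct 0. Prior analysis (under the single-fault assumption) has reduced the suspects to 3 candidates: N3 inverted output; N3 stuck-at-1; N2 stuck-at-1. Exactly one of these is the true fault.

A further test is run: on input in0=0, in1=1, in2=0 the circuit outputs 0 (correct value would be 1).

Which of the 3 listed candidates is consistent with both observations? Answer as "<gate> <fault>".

Evaluate each candidate on input in0=0, in1=1, in2=0:
  N3 inverted output: N1=0, N2=0, N3=0 [inverted output], N4=0 → 0 — matches
  N3 stuck-at-1: N1=0, N2=0, N3=1 [stuck-at-1], N4=1 → 1 — eliminated
  N2 stuck-at-1: N1=0, N2=1 [stuck-at-1], N3=1, N4=1 → 1 — eliminated
Only N3 inverted output reproduces the observed 0.

N3 inverted output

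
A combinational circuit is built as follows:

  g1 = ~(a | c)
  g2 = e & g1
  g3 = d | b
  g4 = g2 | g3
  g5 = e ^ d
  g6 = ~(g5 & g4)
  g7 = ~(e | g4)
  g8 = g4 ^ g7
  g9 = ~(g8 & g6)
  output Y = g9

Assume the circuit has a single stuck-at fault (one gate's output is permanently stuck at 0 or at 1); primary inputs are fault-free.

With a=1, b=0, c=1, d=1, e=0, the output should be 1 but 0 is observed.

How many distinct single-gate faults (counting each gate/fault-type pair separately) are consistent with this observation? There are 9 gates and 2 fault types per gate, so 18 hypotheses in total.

5

Fault-free: g1=0, g2=0, g3=1, g4=1, g5=1, g6=0, g7=0, g8=1, g9=1 → 1. Observed 0.
  g1: none of the 2 fault types match ✗
  g2: none of the 2 fault types match ✗
  g3: stuck-at-0 ✓; others ✗
  g4: stuck-at-0 ✓; others ✗
  g5: stuck-at-0 ✓; others ✗
  g6: stuck-at-1 ✓; others ✗
  g7: none of the 2 fault types match ✗
  g8: none of the 2 fault types match ✗
  g9: stuck-at-0 ✓; others ✗
Consistent faults: {g3 stuck-at-0, g4 stuck-at-0, g5 stuck-at-0, g6 stuck-at-1, g9 stuck-at-0} — 5 in all.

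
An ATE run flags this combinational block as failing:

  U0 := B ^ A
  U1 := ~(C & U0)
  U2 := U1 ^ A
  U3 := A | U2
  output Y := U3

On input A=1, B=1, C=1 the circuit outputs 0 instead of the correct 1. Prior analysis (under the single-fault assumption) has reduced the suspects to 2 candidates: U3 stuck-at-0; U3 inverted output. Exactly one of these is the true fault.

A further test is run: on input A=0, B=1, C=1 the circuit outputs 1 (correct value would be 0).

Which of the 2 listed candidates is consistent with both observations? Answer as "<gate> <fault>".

Evaluate each candidate on input A=0, B=1, C=1:
  U3 stuck-at-0: U0=1, U1=0, U2=0, U3=0 [stuck-at-0] → 0 — eliminated
  U3 inverted output: U0=1, U1=0, U2=0, U3=1 [inverted output] → 1 — matches
Only U3 inverted output reproduces the observed 1.

U3 inverted output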